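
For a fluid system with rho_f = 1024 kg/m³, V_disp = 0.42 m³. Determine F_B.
Formula: F_B = \rho_f g V_{disp}
F_B = 1024·9.81·0.42 = 4219 N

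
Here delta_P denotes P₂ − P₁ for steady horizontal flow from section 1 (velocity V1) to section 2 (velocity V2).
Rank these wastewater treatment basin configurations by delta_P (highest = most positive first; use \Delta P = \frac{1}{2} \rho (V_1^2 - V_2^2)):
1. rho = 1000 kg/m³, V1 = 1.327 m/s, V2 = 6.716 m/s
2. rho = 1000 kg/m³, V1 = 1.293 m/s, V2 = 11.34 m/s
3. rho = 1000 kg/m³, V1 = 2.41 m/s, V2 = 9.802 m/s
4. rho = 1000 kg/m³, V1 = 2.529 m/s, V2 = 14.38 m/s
Case 1: delta_P = -21.67 kPa
Case 2: delta_P = -63.46 kPa
Case 3: delta_P = -45.14 kPa
Case 4: delta_P = -100.2 kPa
Ranking (highest first): 1, 3, 2, 4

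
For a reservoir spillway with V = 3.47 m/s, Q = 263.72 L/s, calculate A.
Formula: Q = A V
Substituting knowns: 263.72 = A·3.47·1000
Solving for A: A = (263.72/1000)/3.47 = 0.076 m²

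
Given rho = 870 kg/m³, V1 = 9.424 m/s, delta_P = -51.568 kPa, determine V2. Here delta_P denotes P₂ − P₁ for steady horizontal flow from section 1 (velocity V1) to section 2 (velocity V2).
Formula: \Delta P = \frac{1}{2} \rho (V_1^2 - V_2^2)
Substituting knowns: -51.568 = 0.5·870·(9.424² − V2²)/1000
Solving for V2: V2 = √(9.424² − 2·(-51.568·1000)/870) = 14.4 m/s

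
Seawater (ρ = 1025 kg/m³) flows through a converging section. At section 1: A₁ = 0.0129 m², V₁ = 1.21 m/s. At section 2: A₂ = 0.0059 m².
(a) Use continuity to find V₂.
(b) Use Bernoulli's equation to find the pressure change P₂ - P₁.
(a) Continuity: A₁V₁=A₂V₂ -> V₂=A₁V₁/A₂=0.0129*1.21/0.0059=2.65 m/s
(b) Bernoulli: P₂-P₁=0.5*rho*(V₁^2-V₂^2)/1000=0.5*1025*(1.21^2-2.65^2)/1000=-2.849 kPa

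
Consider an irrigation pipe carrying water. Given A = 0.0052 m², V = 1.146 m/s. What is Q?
Formula: Q = A V
Q = 0.0052·1.146·1000 = 5.959 L/s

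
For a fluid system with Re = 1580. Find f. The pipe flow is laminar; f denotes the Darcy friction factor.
Formula: f = \frac{64}{Re}
f = 64/1580 = 0.04051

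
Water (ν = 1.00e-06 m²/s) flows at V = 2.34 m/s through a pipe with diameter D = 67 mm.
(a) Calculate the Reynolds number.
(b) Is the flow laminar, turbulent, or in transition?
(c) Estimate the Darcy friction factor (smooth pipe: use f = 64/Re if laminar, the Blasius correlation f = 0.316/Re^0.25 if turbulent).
(a) Re = V·D/ν = 2.34·0.067/1.00e-06 = 156780
(b) Flow regime: turbulent (Re > 4000)
(c) Friction factor: f = 0.316/Re^0.25 = 0.316/156780^0.25 = 0.01588 (Blasius is strictly valid for Re ≲ 1e5; used here as the smooth-pipe estimate the problem specifies)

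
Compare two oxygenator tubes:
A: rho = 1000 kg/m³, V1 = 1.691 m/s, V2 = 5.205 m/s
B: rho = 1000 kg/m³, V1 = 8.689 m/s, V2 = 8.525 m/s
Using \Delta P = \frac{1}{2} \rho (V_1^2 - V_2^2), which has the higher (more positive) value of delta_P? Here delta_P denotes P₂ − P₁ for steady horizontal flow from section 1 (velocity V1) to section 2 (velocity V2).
delta_P(A) = -12.12 kPa, delta_P(B) = 1.412 kPa. Answer: B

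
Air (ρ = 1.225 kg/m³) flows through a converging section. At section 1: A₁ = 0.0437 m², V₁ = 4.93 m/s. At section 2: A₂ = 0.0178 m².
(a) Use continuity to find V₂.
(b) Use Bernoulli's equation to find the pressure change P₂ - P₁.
(a) Continuity: A₁V₁=A₂V₂ -> V₂=A₁V₁/A₂=0.0437*4.93/0.0178=12.10 m/s
(b) Bernoulli: P₂-P₁=0.5*rho*(V₁^2-V₂^2)/1000=0.5*1.225*(4.93^2-12.10^2)/1000=-0.07479 kPa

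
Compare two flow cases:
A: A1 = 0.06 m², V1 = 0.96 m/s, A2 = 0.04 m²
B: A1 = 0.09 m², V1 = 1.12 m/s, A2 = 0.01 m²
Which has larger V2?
V2(A) = 1.44 m/s, V2(B) = 10.08 m/s. Answer: B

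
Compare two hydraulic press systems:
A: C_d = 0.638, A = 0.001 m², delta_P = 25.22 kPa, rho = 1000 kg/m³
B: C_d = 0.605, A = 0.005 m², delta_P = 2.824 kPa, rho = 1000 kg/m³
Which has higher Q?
Q(A) = 4.531 L/s, Q(B) = 7.189 L/s. Answer: B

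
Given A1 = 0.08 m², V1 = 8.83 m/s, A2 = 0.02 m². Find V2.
Formula: V_2 = \frac{A_1 V_1}{A_2}
V2 = 0.08·8.83/0.02 = 35.32 m/s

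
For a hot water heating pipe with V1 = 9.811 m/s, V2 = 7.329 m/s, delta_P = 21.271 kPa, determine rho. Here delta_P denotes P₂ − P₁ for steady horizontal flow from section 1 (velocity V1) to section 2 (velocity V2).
Formula: \Delta P = \frac{1}{2} \rho (V_1^2 - V_2^2)
Substituting knowns: 21.271 = 0.5·rho·(9.811² − 7.329²)/1000
Solving for rho: rho = 2·(21.271·1000)/(9.811² − 7.329²) = 1000 kg/m³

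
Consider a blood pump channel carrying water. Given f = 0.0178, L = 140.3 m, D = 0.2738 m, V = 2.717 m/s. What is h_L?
Formula: h_L = f \frac{L}{D} \frac{V^2}{2g}
h_L = 0.0178·(140.3/0.2738)·2.717²/(2·9.81) = 3.432 m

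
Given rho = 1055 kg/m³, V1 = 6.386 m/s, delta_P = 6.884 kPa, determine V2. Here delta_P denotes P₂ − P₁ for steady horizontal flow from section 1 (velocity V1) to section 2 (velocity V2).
Formula: \Delta P = \frac{1}{2} \rho (V_1^2 - V_2^2)
Substituting knowns: 6.884 = 0.5·1055·(6.386² − V2²)/1000
Solving for V2: V2 = √(6.386² − 2·(6.884·1000)/1055) = 5.266 m/s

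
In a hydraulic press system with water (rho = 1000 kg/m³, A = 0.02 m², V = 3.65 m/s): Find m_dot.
Formula: \dot{m} = \rho A V
m_dot = 1000·0.02·3.65 = 73 kg/s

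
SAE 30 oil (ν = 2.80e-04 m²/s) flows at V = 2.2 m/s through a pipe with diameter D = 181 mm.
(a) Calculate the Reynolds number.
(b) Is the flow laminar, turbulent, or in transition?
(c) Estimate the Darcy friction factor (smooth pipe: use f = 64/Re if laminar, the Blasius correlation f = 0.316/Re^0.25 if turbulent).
(a) Re = V·D/ν = 2.2·0.181/2.80e-04 = 1422.1
(b) Flow regime: laminar (Re < 2300)
(c) Friction factor: f = 64/Re = 64/1422.1 = 0.045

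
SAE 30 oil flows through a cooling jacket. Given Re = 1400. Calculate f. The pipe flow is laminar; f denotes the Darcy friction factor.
Formula: f = \frac{64}{Re}
f = 64/1400 = 0.04571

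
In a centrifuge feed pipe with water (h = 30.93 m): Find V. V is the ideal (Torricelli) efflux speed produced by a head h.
Formula: V = \sqrt{2 g h}
V = √(2·9.81·30.93) = 24.63 m/s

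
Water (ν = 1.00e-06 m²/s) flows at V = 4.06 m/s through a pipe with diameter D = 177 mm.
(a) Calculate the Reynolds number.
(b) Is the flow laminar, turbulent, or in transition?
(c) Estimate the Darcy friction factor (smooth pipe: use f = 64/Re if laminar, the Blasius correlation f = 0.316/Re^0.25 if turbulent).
(a) Re = V·D/ν = 4.06·0.177/1.00e-06 = 718620
(b) Flow regime: turbulent (Re > 4000)
(c) Friction factor: f = 0.316/Re^0.25 = 0.316/718620^0.25 = 0.01085 (Blasius is strictly valid for Re ≲ 1e5; used here as the smooth-pipe estimate the problem specifies)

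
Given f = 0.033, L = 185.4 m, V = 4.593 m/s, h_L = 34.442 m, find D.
Formula: h_L = f \frac{L}{D} \frac{V^2}{2g}
Substituting knowns: 34.442 = 0.033·(185.4/D)·4.593²/(2·9.81)
Solving for D: D = 0.033·185.4·4.593²/(2·9.81·34.442) = 0.191 m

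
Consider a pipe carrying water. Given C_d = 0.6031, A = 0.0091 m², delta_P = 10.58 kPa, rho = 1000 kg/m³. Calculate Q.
Formula: Q = C_d A \sqrt{\frac{2 \Delta P}{\rho}}
Q = 0.6031·0.0091·√(2·(10.58·1000)/1000)·1000 = 25.25 L/s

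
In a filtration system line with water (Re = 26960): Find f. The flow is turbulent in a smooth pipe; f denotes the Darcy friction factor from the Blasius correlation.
Formula: f = \frac{0.316}{Re^{0.25}}
f = 0.316/26960^0.25 = 0.02466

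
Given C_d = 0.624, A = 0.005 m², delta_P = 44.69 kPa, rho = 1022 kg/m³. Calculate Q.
Formula: Q = C_d A \sqrt{\frac{2 \Delta P}{\rho}}
Q = 0.624·0.005·√(2·(44.69·1000)/1022)·1000 = 29.18 L/s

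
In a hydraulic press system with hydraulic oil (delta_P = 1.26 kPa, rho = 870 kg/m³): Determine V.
Formula: V = \sqrt{\frac{2 \Delta P}{\rho}}
V = √(2·(1.26·1000)/870) = 1.702 m/s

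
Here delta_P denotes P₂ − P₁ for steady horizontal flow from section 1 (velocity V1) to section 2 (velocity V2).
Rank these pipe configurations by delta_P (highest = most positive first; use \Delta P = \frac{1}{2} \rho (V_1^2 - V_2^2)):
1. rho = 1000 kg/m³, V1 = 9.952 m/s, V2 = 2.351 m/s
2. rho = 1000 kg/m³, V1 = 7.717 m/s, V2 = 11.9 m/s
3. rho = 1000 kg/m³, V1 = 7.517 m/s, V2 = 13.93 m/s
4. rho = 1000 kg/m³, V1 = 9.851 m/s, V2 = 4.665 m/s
Case 1: delta_P = 46.76 kPa
Case 2: delta_P = -41.03 kPa
Case 3: delta_P = -68.77 kPa
Case 4: delta_P = 37.64 kPa
Ranking (highest first): 1, 4, 2, 3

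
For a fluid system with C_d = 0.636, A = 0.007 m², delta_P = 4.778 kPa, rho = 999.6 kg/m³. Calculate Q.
Formula: Q = C_d A \sqrt{\frac{2 \Delta P}{\rho}}
Q = 0.636·0.007·√(2·(4.778·1000)/999.6)·1000 = 13.77 L/s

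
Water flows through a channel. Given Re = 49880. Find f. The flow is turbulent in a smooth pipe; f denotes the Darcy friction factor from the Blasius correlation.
Formula: f = \frac{0.316}{Re^{0.25}}
f = 0.316/49880^0.25 = 0.02114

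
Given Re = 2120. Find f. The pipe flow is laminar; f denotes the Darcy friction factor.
Formula: f = \frac{64}{Re}
f = 64/2120 = 0.03019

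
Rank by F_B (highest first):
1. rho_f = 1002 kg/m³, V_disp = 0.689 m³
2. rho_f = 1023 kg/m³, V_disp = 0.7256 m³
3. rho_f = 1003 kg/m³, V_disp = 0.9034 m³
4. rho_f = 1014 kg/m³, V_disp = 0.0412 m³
Case 1: F_B = 6773 N
Case 2: F_B = 7282 N
Case 3: F_B = 8889 N
Case 4: F_B = 409.8 N
Ranking (highest first): 3, 2, 1, 4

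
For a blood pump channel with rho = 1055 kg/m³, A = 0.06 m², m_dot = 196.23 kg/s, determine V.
Formula: \dot{m} = \rho A V
Substituting knowns: 196.23 = 1055·0.06·V
Solving for V: V = 196.23/(1055·0.06) = 3.1 m/s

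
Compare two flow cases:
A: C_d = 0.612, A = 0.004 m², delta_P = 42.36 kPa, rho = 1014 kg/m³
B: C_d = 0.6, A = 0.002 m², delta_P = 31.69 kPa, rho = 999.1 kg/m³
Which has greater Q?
Q(A) = 22.38 L/s, Q(B) = 9.558 L/s. Answer: A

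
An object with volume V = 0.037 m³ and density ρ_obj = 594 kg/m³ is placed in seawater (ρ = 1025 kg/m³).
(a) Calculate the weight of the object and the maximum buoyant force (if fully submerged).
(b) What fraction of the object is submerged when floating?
(a) W=rho_obj*g*V=594*9.81*0.037=215.6 N; F_B(max)=rho*g*V=1025*9.81*0.037=372.0 N
(b) Floating fraction=rho_obj/rho=594/1025=0.580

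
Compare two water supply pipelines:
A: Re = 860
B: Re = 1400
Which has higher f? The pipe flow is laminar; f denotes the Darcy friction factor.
f(A) = 0.07442, f(B) = 0.04571. Answer: A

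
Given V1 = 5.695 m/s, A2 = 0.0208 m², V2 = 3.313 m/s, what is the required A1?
Formula: V_2 = \frac{A_1 V_1}{A_2}
Substituting knowns: 3.313 = A1·5.695/0.0208
Solving for A1: A1 = 3.313·0.0208/5.695 = 0.0121 m²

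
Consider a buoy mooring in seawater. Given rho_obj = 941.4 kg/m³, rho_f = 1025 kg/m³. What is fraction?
Formula: f_{sub} = \frac{\rho_{obj}}{\rho_f}
fraction = 941.4/1025 = 0.9184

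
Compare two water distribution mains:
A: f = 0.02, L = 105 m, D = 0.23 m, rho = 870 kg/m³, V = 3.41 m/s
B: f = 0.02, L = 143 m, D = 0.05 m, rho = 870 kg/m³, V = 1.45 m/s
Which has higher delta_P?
delta_P(A) = 46.18 kPa, delta_P(B) = 52.31 kPa. Answer: B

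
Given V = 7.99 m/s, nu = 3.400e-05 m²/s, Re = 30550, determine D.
Formula: Re = \frac{V D}{\nu}
Substituting knowns: 30550 = 7.99·D/3.400e-05
Solving for D: D = 30550·3.400e-05/7.99 = 0.13 m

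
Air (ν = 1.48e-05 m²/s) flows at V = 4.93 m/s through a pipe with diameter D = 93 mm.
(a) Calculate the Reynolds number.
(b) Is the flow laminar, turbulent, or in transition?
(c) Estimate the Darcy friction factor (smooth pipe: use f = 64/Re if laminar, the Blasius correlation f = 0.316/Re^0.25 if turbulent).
(a) Re = V·D/ν = 4.93·0.093/1.48e-05 = 30979
(b) Flow regime: turbulent (Re > 4000)
(c) Friction factor: f = 0.316/Re^0.25 = 0.316/30979^0.25 = 0.02382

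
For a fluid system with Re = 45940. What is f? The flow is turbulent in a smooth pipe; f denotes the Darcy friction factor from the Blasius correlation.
Formula: f = \frac{0.316}{Re^{0.25}}
f = 0.316/45940^0.25 = 0.02158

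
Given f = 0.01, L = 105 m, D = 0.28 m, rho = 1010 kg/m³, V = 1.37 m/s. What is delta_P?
Formula: \Delta P = f \frac{L}{D} \frac{\rho V^2}{2}
delta_P = 0.01·(105/0.28)·0.5·1010·1.37²/1000 = 3.554 kPa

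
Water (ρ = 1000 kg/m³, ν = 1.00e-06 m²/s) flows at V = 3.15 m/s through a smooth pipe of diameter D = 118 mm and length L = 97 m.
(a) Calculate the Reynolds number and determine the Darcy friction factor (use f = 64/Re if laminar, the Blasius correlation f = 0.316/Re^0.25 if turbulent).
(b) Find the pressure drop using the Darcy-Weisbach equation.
(a) Re = V·D/ν = 3.15·0.118/1.00e-06 = 371700 → turbulent (Re > 4000); f = 0.316/Re^0.25 = 0.316/371700^0.25 = 0.012798 (Blasius is strictly valid for Re ≲ 1e5; used here as the smooth-pipe estimate the problem specifies)
(b) Darcy-Weisbach: ΔP = f·(L/D)·½ρV²/1000 = 0.012798·(97/0.118)·½·1000·3.15²/1000 = 52.19 kPa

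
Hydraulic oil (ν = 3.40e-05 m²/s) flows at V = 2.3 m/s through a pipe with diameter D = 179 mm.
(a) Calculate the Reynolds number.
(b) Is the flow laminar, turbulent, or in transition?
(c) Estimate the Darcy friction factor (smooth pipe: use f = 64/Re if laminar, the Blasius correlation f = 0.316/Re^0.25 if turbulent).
(a) Re = V·D/ν = 2.3·0.179/3.40e-05 = 12109
(b) Flow regime: turbulent (Re > 4000)
(c) Friction factor: f = 0.316/Re^0.25 = 0.316/12109^0.25 = 0.03012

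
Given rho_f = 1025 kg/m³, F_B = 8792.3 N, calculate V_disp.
Formula: F_B = \rho_f g V_{disp}
Substituting knowns: 8792.3 = 1025·9.81·V_disp
Solving for V_disp: V_disp = 8792.3/(1025·9.81) = 0.8744 m³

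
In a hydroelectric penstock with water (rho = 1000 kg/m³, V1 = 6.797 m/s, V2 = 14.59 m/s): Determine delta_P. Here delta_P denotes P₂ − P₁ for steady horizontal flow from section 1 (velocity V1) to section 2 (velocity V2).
Formula: \Delta P = \frac{1}{2} \rho (V_1^2 - V_2^2)
delta_P = 0.5·1000·(6.797² − 14.59²)/1000 = -83.33 kPa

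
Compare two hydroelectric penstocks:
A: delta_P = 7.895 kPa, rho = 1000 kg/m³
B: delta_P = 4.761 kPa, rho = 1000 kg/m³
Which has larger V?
V(A) = 3.974 m/s, V(B) = 3.086 m/s. Answer: A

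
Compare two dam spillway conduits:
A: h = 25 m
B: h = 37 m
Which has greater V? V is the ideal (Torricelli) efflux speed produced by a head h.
V(A) = 22.15 m/s, V(B) = 26.94 m/s. Answer: B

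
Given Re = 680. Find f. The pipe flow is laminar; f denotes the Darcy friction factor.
Formula: f = \frac{64}{Re}
f = 64/680 = 0.09412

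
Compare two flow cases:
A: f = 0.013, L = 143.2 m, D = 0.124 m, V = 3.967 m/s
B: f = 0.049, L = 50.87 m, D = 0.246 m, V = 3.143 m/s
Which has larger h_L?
h_L(A) = 12.04 m, h_L(B) = 5.102 m. Answer: A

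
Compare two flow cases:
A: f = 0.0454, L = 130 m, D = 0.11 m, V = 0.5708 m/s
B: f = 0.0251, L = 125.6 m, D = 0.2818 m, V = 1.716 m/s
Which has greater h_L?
h_L(A) = 0.891 m, h_L(B) = 1.679 m. Answer: B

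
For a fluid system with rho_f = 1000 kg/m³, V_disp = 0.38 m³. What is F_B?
Formula: F_B = \rho_f g V_{disp}
F_B = 1000·9.81·0.38 = 3728 N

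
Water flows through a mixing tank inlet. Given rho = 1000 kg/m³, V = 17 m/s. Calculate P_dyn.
Formula: P_{dyn} = \frac{1}{2} \rho V^2
P_dyn = 0.5·1000·17²/1000 = 144.5 kPa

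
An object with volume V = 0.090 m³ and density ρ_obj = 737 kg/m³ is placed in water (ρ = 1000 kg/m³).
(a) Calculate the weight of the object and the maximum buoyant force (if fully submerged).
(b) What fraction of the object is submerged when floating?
(a) W=rho_obj*g*V=737*9.81*0.090=650.7 N; F_B(max)=rho*g*V=1000*9.81*0.090=882.9 N
(b) Floating fraction=rho_obj/rho=737/1000=0.737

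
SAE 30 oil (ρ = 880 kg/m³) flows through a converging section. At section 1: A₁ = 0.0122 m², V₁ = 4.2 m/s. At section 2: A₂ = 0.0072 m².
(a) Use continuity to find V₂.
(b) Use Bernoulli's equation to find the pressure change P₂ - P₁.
(a) Continuity: A₁V₁=A₂V₂ -> V₂=A₁V₁/A₂=0.0122*4.2/0.0072=7.12 m/s
(b) Bernoulli: P₂-P₁=0.5*rho*(V₁^2-V₂^2)/1000=0.5*880*(4.2^2-7.12^2)/1000=-14.54 kPa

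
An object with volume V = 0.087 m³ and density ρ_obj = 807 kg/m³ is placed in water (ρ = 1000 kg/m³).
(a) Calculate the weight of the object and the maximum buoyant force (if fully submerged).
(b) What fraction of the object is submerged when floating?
(a) W=rho_obj*g*V=807*9.81*0.087=688.8 N; F_B(max)=rho*g*V=1000*9.81*0.087=853.5 N
(b) Floating fraction=rho_obj/rho=807/1000=0.807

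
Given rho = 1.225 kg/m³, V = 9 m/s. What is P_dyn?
Formula: P_{dyn} = \frac{1}{2} \rho V^2
P_dyn = 0.5·1.225·9²/1000 = 0.04961 kPa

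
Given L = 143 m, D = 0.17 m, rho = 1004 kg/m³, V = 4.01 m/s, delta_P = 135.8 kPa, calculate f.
Formula: \Delta P = f \frac{L}{D} \frac{\rho V^2}{2}
Substituting knowns: 135.8 = f·(143/0.17)·0.5·1004·4.01²/1000
Solving for f: f = (135.8·1000)/((143/0.17)·0.5·1004·4.01²) = 0.02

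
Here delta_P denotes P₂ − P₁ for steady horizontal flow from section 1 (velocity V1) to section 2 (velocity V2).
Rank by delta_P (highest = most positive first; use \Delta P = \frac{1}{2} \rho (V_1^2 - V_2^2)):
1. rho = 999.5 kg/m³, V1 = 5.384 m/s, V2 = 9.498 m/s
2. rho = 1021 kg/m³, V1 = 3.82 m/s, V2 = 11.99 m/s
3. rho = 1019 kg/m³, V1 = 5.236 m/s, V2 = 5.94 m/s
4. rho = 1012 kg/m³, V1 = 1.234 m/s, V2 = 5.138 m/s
Case 1: delta_P = -30.6 kPa
Case 2: delta_P = -65.94 kPa
Case 3: delta_P = -4.009 kPa
Case 4: delta_P = -12.59 kPa
Ranking (highest first): 3, 4, 1, 2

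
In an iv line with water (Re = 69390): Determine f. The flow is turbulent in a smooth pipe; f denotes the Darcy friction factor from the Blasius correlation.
Formula: f = \frac{0.316}{Re^{0.25}}
f = 0.316/69390^0.25 = 0.01947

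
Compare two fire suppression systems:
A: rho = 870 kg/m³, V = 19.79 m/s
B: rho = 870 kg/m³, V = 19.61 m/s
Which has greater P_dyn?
P_dyn(A) = 170.4 kPa, P_dyn(B) = 167.3 kPa. Answer: A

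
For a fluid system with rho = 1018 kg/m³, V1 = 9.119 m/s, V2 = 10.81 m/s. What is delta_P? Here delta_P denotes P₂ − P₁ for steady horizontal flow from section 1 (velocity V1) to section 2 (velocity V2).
Formula: \Delta P = \frac{1}{2} \rho (V_1^2 - V_2^2)
delta_P = 0.5·1018·(9.119² − 10.81²)/1000 = -17.15 kPa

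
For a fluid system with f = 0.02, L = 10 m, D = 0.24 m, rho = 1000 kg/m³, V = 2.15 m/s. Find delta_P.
Formula: \Delta P = f \frac{L}{D} \frac{\rho V^2}{2}
delta_P = 0.02·(10/0.24)·0.5·1000·2.15²/1000 = 1.926 kPa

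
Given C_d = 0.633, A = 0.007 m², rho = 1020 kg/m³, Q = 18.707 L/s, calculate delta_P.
Formula: Q = C_d A \sqrt{\frac{2 \Delta P}{\rho}}
Substituting knowns: 18.707 = 0.633·0.007·√(2·(delta_P·1000)/1020)·1000
Solving for delta_P: delta_P = ((18.707/1000)/(0.633·0.007))²·1020/2/1000 = 9.09 kPa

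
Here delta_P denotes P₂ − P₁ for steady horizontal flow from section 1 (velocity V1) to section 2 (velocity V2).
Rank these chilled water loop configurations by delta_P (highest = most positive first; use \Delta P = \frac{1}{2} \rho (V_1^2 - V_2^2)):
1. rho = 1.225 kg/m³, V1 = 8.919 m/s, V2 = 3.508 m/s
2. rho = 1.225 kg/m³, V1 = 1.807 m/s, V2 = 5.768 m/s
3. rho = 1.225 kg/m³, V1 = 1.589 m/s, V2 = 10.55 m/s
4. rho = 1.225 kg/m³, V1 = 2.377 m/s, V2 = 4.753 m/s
Case 1: delta_P = 0.04119 kPa
Case 2: delta_P = -0.01838 kPa
Case 3: delta_P = -0.06663 kPa
Case 4: delta_P = -0.01038 kPa
Ranking (highest first): 1, 4, 2, 3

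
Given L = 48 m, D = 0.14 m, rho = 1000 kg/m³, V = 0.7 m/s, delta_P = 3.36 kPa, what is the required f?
Formula: \Delta P = f \frac{L}{D} \frac{\rho V^2}{2}
Substituting knowns: 3.36 = f·(48/0.14)·0.5·1000·0.7²/1000
Solving for f: f = (3.36·1000)/((48/0.14)·0.5·1000·0.7²) = 0.04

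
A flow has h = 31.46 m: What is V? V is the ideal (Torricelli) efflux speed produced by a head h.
Formula: V = \sqrt{2 g h}
V = √(2·9.81·31.46) = 24.84 m/s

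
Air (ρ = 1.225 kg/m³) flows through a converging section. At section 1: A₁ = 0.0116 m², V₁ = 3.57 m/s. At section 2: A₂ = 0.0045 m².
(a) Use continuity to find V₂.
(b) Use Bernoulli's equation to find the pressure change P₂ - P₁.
(a) Continuity: A₁V₁=A₂V₂ -> V₂=A₁V₁/A₂=0.0116*3.57/0.0045=9.20 m/s
(b) Bernoulli: P₂-P₁=0.5*rho*(V₁^2-V₂^2)/1000=0.5*1.225*(3.57^2-9.20^2)/1000=-0.04404 kPa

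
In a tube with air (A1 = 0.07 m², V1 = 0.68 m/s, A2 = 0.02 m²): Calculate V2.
Formula: V_2 = \frac{A_1 V_1}{A_2}
V2 = 0.07·0.68/0.02 = 2.38 m/s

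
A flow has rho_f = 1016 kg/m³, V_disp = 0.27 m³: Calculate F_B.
Formula: F_B = \rho_f g V_{disp}
F_B = 1016·9.81·0.27 = 2691 N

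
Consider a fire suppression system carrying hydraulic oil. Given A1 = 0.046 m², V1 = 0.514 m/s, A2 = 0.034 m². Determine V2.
Formula: V_2 = \frac{A_1 V_1}{A_2}
V2 = 0.046·0.514/0.034 = 0.6954 m/s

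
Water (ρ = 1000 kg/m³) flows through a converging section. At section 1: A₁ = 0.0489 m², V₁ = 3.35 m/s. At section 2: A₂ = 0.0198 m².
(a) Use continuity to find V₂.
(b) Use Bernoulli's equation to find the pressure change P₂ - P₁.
(a) Continuity: A₁V₁=A₂V₂ -> V₂=A₁V₁/A₂=0.0489*3.35/0.0198=8.27 m/s
(b) Bernoulli: P₂-P₁=0.5*rho*(V₁^2-V₂^2)/1000=0.5*1000*(3.35^2-8.27^2)/1000=-28.59 kPa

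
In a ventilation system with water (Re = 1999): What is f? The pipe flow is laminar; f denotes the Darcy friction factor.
Formula: f = \frac{64}{Re}
f = 64/1999 = 0.03202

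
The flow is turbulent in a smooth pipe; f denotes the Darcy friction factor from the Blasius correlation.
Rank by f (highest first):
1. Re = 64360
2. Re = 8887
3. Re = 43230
Case 1: f = 0.01984
Case 2: f = 0.03255
Case 3: f = 0.02191
Ranking (highest first): 2, 3, 1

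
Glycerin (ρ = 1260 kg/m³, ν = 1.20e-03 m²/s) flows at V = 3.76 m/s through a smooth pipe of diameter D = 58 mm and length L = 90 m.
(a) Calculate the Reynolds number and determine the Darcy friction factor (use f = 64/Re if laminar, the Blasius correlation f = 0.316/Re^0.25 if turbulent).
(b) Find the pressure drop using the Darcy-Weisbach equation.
(a) Re = V·D/ν = 3.76·0.058/1.20e-03 = 181.73 → laminar (Re < 2300); f = 64/Re = 64/181.73 = 0.35217
(b) Darcy-Weisbach: ΔP = f·(L/D)·½ρV²/1000 = 0.35217·(90/0.058)·½·1260·3.76²/1000 = 4867 kPa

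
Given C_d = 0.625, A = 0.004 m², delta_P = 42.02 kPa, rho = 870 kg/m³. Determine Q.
Formula: Q = C_d A \sqrt{\frac{2 \Delta P}{\rho}}
Q = 0.625·0.004·√(2·(42.02·1000)/870)·1000 = 24.57 L/s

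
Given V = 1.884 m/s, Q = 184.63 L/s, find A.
Formula: Q = A V
Substituting knowns: 184.63 = A·1.884·1000
Solving for A: A = (184.63/1000)/1.884 = 0.098 m²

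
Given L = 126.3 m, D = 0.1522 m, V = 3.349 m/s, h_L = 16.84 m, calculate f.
Formula: h_L = f \frac{L}{D} \frac{V^2}{2g}
Substituting knowns: 16.84 = f·(126.3/0.1522)·3.349²/(2·9.81)
Solving for f: f = 16.84·2·9.81/((126.3/0.1522)·3.349²) = 0.0355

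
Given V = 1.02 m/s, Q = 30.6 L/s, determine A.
Formula: Q = A V
Substituting knowns: 30.6 = A·1.02·1000
Solving for A: A = (30.6/1000)/1.02 = 0.03 m²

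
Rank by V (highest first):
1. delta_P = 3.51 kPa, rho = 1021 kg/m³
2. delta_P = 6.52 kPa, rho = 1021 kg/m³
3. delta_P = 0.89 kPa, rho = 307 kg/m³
Case 1: V = 2.622 m/s
Case 2: V = 3.574 m/s
Case 3: V = 2.408 m/s
Ranking (highest first): 2, 1, 3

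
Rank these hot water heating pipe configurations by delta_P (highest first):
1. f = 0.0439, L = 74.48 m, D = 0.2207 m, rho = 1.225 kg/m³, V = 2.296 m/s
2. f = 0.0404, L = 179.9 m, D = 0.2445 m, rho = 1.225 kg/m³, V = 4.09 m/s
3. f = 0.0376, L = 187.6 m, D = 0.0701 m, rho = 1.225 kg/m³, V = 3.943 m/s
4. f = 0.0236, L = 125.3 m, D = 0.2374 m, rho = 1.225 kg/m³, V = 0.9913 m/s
Case 1: delta_P = 0.04784 kPa
Case 2: delta_P = 0.3046 kPa
Case 3: delta_P = 0.9582 kPa
Case 4: delta_P = 0.007497 kPa
Ranking (highest first): 3, 2, 1, 4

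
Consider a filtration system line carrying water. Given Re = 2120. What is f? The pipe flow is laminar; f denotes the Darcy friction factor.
Formula: f = \frac{64}{Re}
f = 64/2120 = 0.03019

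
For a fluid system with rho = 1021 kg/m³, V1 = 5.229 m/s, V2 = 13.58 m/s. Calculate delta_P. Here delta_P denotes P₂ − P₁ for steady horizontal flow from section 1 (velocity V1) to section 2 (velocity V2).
Formula: \Delta P = \frac{1}{2} \rho (V_1^2 - V_2^2)
delta_P = 0.5·1021·(5.229² − 13.58²)/1000 = -80.19 kPa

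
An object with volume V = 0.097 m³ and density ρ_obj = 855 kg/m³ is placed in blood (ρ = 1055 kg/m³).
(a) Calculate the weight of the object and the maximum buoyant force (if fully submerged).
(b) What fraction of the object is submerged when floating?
(a) W=rho_obj*g*V=855*9.81*0.097=813.6 N; F_B(max)=rho*g*V=1055*9.81*0.097=1003.9 N
(b) Floating fraction=rho_obj/rho=855/1055=0.810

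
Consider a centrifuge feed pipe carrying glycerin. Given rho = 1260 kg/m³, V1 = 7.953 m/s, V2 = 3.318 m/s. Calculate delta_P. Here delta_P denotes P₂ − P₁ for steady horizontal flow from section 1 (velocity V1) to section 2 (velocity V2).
Formula: \Delta P = \frac{1}{2} \rho (V_1^2 - V_2^2)
delta_P = 0.5·1260·(7.953² − 3.318²)/1000 = 32.91 kPa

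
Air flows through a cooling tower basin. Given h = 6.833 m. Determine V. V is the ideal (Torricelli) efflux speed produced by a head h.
Formula: V = \sqrt{2 g h}
V = √(2·9.81·6.833) = 11.58 m/s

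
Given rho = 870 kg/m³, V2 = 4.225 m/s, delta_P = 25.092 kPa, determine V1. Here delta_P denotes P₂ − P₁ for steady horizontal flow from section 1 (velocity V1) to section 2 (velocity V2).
Formula: \Delta P = \frac{1}{2} \rho (V_1^2 - V_2^2)
Substituting knowns: 25.092 = 0.5·870·(V1² − 4.225²)/1000
Solving for V1: V1 = √(4.225² + 2·(25.092·1000)/870) = 8.691 m/s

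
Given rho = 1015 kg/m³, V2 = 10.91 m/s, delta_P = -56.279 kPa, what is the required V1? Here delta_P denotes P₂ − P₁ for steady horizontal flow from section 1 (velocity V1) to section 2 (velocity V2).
Formula: \Delta P = \frac{1}{2} \rho (V_1^2 - V_2^2)
Substituting knowns: -56.279 = 0.5·1015·(V1² − 10.91²)/1000
Solving for V1: V1 = √(10.91² + 2·(-56.279·1000)/1015) = 2.852 m/s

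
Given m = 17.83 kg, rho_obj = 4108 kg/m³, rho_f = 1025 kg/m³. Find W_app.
Formula: W_{app} = mg\left(1 - \frac{\rho_f}{\rho_{obj}}\right)
W_app = 17.83·9.81·(1 − 1025/4108) = 131.3 N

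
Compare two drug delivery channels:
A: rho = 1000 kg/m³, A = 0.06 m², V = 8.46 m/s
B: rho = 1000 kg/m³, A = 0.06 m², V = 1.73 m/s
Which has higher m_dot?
m_dot(A) = 507.6 kg/s, m_dot(B) = 103.8 kg/s. Answer: A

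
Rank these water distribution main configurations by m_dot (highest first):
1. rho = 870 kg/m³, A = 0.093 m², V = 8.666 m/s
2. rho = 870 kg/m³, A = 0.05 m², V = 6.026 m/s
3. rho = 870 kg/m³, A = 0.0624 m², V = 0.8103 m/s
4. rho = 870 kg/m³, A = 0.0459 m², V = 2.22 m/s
Case 1: m_dot = 701.2 kg/s
Case 2: m_dot = 262.1 kg/s
Case 3: m_dot = 43.99 kg/s
Case 4: m_dot = 88.65 kg/s
Ranking (highest first): 1, 2, 4, 3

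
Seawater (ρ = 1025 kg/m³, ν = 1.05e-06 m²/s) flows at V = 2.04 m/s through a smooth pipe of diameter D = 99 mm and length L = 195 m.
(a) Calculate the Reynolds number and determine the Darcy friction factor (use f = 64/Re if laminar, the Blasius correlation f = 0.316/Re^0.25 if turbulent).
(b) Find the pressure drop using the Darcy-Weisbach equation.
(a) Re = V·D/ν = 2.04·0.099/1.05e-06 = 192340 → turbulent (Re > 4000); f = 0.316/Re^0.25 = 0.316/192340^0.25 = 0.015089 (Blasius is strictly valid for Re ≲ 1e5; used here as the smooth-pipe estimate the problem specifies)
(b) Darcy-Weisbach: ΔP = f·(L/D)·½ρV²/1000 = 0.015089·(195/0.099)·½·1025·2.04²/1000 = 63.39 kPa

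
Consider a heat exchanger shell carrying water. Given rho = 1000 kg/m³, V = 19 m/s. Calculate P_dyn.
Formula: P_{dyn} = \frac{1}{2} \rho V^2
P_dyn = 0.5·1000·19²/1000 = 180.5 kPa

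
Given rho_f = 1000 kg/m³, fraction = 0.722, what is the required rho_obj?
Formula: f_{sub} = \frac{\rho_{obj}}{\rho_f}
Substituting knowns: 0.722 = rho_obj/1000
Solving for rho_obj: rho_obj = 0.722·1000 = 722 kg/m³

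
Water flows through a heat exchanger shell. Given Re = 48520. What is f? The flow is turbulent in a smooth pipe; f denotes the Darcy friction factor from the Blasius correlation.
Formula: f = \frac{0.316}{Re^{0.25}}
f = 0.316/48520^0.25 = 0.02129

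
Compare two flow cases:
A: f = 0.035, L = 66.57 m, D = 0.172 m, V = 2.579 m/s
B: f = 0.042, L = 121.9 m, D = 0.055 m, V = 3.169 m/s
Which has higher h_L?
h_L(A) = 4.592 m, h_L(B) = 47.65 m. Answer: B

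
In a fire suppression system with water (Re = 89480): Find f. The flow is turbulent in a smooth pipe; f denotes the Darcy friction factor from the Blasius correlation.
Formula: f = \frac{0.316}{Re^{0.25}}
f = 0.316/89480^0.25 = 0.01827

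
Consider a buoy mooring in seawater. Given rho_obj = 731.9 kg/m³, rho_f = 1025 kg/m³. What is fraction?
Formula: f_{sub} = \frac{\rho_{obj}}{\rho_f}
fraction = 731.9/1025 = 0.714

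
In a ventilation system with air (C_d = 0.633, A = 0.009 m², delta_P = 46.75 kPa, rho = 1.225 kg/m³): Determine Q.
Formula: Q = C_d A \sqrt{\frac{2 \Delta P}{\rho}}
Q = 0.633·0.009·√(2·(46.75·1000)/1.225)·1000 = 1574 L/s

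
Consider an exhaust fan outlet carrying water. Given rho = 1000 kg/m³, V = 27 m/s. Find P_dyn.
Formula: P_{dyn} = \frac{1}{2} \rho V^2
P_dyn = 0.5·1000·27²/1000 = 364.5 kPa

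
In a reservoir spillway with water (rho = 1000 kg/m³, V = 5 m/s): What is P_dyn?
Formula: P_{dyn} = \frac{1}{2} \rho V^2
P_dyn = 0.5·1000·5²/1000 = 12.5 kPa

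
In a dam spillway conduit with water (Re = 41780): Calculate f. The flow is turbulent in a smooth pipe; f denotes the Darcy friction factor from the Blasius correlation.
Formula: f = \frac{0.316}{Re^{0.25}}
f = 0.316/41780^0.25 = 0.0221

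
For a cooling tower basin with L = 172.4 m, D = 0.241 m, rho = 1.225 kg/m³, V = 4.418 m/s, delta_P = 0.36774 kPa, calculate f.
Formula: \Delta P = f \frac{L}{D} \frac{\rho V^2}{2}
Substituting knowns: 0.36774 = f·(172.4/0.241)·0.5·1.225·4.418²/1000
Solving for f: f = (0.36774·1000)/((172.4/0.241)·0.5·1.225·4.418²) = 0.043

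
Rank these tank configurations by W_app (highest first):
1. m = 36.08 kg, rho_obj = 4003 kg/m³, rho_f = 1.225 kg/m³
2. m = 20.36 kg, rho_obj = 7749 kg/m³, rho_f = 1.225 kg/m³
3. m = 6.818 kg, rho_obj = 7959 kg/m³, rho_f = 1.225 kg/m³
Case 1: W_app = 353.8 N
Case 2: W_app = 199.7 N
Case 3: W_app = 66.87 N
Ranking (highest first): 1, 2, 3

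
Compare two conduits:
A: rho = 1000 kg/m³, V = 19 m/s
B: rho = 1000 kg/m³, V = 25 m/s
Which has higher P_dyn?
P_dyn(A) = 180.5 kPa, P_dyn(B) = 312.5 kPa. Answer: B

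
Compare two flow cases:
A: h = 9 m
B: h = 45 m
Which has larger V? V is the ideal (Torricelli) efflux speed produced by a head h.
V(A) = 13.29 m/s, V(B) = 29.71 m/s. Answer: B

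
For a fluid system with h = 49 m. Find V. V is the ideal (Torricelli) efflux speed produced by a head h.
Formula: V = \sqrt{2 g h}
V = √(2·9.81·49) = 31.01 m/s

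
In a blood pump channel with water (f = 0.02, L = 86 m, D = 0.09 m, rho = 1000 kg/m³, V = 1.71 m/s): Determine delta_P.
Formula: \Delta P = f \frac{L}{D} \frac{\rho V^2}{2}
delta_P = 0.02·(86/0.09)·0.5·1000·1.71²/1000 = 27.94 kPa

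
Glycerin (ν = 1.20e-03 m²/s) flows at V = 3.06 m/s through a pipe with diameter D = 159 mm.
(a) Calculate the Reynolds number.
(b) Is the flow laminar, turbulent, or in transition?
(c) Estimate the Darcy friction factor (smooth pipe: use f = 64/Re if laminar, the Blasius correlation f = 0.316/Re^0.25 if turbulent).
(a) Re = V·D/ν = 3.06·0.159/1.20e-03 = 405.45
(b) Flow regime: laminar (Re < 2300)
(c) Friction factor: f = 64/Re = 64/405.45 = 0.1578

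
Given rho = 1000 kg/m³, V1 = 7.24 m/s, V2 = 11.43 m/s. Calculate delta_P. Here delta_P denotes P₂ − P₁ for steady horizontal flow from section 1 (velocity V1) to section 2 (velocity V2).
Formula: \Delta P = \frac{1}{2} \rho (V_1^2 - V_2^2)
delta_P = 0.5·1000·(7.24² − 11.43²)/1000 = -39.11 kPa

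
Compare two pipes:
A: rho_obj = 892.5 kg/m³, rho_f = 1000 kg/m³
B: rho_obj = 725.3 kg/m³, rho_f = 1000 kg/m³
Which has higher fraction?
fraction(A) = 0.8925, fraction(B) = 0.7253. Answer: A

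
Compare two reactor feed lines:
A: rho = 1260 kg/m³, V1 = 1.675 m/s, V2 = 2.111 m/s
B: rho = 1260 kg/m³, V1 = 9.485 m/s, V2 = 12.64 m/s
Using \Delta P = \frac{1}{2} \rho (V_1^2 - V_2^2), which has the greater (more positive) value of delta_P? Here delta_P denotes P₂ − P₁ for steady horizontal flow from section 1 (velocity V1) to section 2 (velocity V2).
delta_P(A) = -1.04 kPa, delta_P(B) = -43.98 kPa. Answer: A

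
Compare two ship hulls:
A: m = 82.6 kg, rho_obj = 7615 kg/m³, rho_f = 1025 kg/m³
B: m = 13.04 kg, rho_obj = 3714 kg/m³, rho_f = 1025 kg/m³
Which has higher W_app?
W_app(A) = 701.2 N, W_app(B) = 92.62 N. Answer: A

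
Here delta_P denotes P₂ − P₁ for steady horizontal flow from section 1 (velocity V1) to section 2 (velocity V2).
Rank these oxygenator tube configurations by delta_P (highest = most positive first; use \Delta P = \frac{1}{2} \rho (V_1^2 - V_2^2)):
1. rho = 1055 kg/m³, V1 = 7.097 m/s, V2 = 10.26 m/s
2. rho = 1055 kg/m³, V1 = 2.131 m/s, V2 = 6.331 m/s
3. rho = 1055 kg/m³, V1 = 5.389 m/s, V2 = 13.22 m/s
Case 1: delta_P = -28.96 kPa
Case 2: delta_P = -18.75 kPa
Case 3: delta_P = -76.87 kPa
Ranking (highest first): 2, 1, 3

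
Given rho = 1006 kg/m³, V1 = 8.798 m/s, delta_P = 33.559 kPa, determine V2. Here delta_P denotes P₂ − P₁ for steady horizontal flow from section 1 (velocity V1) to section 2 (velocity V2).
Formula: \Delta P = \frac{1}{2} \rho (V_1^2 - V_2^2)
Substituting knowns: 33.559 = 0.5·1006·(8.798² − V2²)/1000
Solving for V2: V2 = √(8.798² − 2·(33.559·1000)/1006) = 3.269 m/s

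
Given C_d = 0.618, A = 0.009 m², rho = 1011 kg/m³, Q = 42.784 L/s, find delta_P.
Formula: Q = C_d A \sqrt{\frac{2 \Delta P}{\rho}}
Substituting knowns: 42.784 = 0.618·0.009·√(2·(delta_P·1000)/1011)·1000
Solving for delta_P: delta_P = ((42.784/1000)/(0.618·0.009))²·1011/2/1000 = 29.91 kPa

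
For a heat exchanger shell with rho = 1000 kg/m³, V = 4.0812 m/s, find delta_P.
Formula: V = \sqrt{\frac{2 \Delta P}{\rho}}
Substituting knowns: 4.0812 = √(2·(delta_P·1000)/1000)
Solving for delta_P: delta_P = 4.0812²·1000/2/1000 = 8.328 kPa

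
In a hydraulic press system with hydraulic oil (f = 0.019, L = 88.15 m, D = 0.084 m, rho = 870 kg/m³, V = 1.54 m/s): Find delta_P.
Formula: \Delta P = f \frac{L}{D} \frac{\rho V^2}{2}
delta_P = 0.019·(88.15/0.084)·0.5·870·1.54²/1000 = 20.57 kPa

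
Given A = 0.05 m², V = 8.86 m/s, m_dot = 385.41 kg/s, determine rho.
Formula: \dot{m} = \rho A V
Substituting knowns: 385.41 = rho·0.05·8.86
Solving for rho: rho = 385.41/(0.05·8.86) = 870 kg/m³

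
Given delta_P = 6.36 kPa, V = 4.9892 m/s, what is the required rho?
Formula: V = \sqrt{\frac{2 \Delta P}{\rho}}
Substituting knowns: 4.9892 = √(2·(6.36·1000)/rho)
Solving for rho: rho = 2·(6.36·1000)/4.9892² = 511 kg/m³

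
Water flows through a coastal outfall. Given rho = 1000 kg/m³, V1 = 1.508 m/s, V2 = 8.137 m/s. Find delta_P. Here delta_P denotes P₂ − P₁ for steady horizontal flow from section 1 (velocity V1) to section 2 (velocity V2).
Formula: \Delta P = \frac{1}{2} \rho (V_1^2 - V_2^2)
delta_P = 0.5·1000·(1.508² − 8.137²)/1000 = -31.97 kPa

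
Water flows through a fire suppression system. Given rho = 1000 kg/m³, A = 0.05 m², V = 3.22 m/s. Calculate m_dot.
Formula: \dot{m} = \rho A V
m_dot = 1000·0.05·3.22 = 161 kg/s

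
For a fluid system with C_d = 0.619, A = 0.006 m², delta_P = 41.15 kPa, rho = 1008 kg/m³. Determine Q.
Formula: Q = C_d A \sqrt{\frac{2 \Delta P}{\rho}}
Q = 0.619·0.006·√(2·(41.15·1000)/1008)·1000 = 33.56 L/s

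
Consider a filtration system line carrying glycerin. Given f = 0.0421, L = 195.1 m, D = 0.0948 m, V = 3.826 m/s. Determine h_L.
Formula: h_L = f \frac{L}{D} \frac{V^2}{2g}
h_L = 0.0421·(195.1/0.0948)·3.826²/(2·9.81) = 64.64 m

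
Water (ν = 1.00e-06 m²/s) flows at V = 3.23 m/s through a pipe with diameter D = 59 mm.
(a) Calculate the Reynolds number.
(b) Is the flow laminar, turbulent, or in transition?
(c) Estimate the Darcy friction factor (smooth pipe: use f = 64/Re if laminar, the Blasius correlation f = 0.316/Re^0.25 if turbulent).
(a) Re = V·D/ν = 3.23·0.059/1.00e-06 = 190570
(b) Flow regime: turbulent (Re > 4000)
(c) Friction factor: f = 0.316/Re^0.25 = 0.316/190570^0.25 = 0.01512 (Blasius is strictly valid for Re ≲ 1e5; used here as the smooth-pipe estimate the problem specifies)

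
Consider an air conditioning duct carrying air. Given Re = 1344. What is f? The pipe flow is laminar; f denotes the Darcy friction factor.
Formula: f = \frac{64}{Re}
f = 64/1344 = 0.04762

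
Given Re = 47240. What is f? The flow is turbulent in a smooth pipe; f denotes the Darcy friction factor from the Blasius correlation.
Formula: f = \frac{0.316}{Re^{0.25}}
f = 0.316/47240^0.25 = 0.02143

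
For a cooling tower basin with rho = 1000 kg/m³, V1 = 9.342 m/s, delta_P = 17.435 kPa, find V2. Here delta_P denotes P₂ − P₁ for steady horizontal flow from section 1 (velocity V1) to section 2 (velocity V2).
Formula: \Delta P = \frac{1}{2} \rho (V_1^2 - V_2^2)
Substituting knowns: 17.435 = 0.5·1000·(9.342² − V2²)/1000
Solving for V2: V2 = √(9.342² − 2·(17.435·1000)/1000) = 7.239 m/s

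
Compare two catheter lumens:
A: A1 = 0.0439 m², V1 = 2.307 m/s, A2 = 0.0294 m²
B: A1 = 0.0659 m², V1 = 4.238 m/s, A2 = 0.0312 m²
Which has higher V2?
V2(A) = 3.445 m/s, V2(B) = 8.951 m/s. Answer: B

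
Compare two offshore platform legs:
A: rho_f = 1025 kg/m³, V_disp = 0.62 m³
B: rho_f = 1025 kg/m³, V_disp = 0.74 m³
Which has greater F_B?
F_B(A) = 6234 N, F_B(B) = 7441 N. Answer: B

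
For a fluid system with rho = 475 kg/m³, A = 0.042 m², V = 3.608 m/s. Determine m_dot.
Formula: \dot{m} = \rho A V
m_dot = 475·0.042·3.608 = 71.98 kg/s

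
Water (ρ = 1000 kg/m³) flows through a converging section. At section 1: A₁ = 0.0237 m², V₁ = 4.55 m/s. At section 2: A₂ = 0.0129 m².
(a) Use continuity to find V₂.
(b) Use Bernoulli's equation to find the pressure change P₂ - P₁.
(a) Continuity: A₁V₁=A₂V₂ -> V₂=A₁V₁/A₂=0.0237*4.55/0.0129=8.36 m/s
(b) Bernoulli: P₂-P₁=0.5*rho*(V₁^2-V₂^2)/1000=0.5*1000*(4.55^2-8.36^2)/1000=-24.59 kPa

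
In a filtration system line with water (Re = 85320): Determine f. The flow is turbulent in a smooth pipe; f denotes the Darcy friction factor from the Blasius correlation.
Formula: f = \frac{0.316}{Re^{0.25}}
f = 0.316/85320^0.25 = 0.01849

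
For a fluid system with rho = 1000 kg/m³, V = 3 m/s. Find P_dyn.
Formula: P_{dyn} = \frac{1}{2} \rho V^2
P_dyn = 0.5·1000·3²/1000 = 4.5 kPa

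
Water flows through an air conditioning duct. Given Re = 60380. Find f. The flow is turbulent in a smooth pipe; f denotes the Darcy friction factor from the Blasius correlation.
Formula: f = \frac{0.316}{Re^{0.25}}
f = 0.316/60380^0.25 = 0.02016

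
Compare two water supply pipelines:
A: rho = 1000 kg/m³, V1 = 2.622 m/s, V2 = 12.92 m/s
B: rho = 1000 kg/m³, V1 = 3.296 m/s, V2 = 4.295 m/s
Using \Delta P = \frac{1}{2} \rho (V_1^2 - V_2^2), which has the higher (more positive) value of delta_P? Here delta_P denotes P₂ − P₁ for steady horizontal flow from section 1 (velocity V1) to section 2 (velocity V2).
delta_P(A) = -80.03 kPa, delta_P(B) = -3.792 kPa. Answer: B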